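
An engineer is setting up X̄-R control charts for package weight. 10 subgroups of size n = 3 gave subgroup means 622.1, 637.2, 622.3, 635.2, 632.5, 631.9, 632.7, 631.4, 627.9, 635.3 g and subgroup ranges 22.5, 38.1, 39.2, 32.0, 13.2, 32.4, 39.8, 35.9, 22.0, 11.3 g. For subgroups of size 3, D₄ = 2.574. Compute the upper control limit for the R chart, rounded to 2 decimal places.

73.72

R̄ = (22.5 + 38.1 + 39.2 + 32.0 + 13.2 + 32.4 + 39.8 + 35.9 + 22.0 + 11.3) / 10 = 286.4000 / 10 = 28.6400
UCL_R = D₄·R̄ = 2.574 × 28.6400 = 73.7194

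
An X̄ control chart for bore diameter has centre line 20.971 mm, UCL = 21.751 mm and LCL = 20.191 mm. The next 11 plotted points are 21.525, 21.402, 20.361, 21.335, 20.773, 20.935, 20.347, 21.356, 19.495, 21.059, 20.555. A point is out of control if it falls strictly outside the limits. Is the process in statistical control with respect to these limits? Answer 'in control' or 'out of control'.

Compare each point to [20.191, 21.751]: sample 9 = 19.495 < LCL.

out of control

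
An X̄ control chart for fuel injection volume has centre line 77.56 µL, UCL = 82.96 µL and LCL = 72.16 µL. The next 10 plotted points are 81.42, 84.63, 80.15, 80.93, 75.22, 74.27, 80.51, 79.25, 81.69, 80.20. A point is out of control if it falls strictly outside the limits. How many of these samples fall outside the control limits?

1

Compare each point to [72.16, 82.96]: sample 2 = 84.63 > UCL.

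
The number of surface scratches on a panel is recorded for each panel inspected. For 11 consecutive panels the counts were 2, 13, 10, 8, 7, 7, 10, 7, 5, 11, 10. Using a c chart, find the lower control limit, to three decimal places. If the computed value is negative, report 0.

c̄ = (2 + 13 + 10 + 8 + 7 + 7 + 10 + 7 + 5 + 11 + 10) / 11 = 90 / 11 = 8.1818
LCL = c̄ − 3√c̄ = 8.1818 − 3 × 2.8604 = -0.3993 → 0 (cannot be negative)

0.000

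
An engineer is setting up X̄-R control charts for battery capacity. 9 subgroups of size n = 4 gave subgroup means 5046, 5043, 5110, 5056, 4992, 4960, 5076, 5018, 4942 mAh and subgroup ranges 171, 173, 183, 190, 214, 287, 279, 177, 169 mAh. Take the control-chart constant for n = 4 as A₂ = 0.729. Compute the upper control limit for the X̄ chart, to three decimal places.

X̄̄ = (5046 + 5043 + 5110 + 5056 + 4992 + 4960 + 5076 + 5018 + 4942) / 9 = 45243.0000 / 9 = 5027.0000
R̄ = (171 + 173 + 183 + 190 + 214 + 287 + 279 + 177 + 169) / 9 = 1843.0000 / 9 = 204.7778
UCL = X̄̄ + A₂·R̄ = 5027.0000 + 0.729 × 204.7778 = 5176.2830

5176.283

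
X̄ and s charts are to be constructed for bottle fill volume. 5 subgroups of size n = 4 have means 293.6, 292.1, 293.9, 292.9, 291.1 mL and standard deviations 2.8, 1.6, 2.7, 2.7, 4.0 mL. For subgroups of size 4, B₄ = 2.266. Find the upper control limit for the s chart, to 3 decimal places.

6.254

s̄ = (2.8 + 1.6 + 2.7 + 2.7 + 4.0) / 5 = 2.7600
UCL_s = B₄·s̄ = 2.266 × 2.7600 = 6.2542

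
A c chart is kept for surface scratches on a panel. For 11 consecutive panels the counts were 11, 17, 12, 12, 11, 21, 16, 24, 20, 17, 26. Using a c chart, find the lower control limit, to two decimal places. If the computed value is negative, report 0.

4.63

c̄ = (11 + 17 + 12 + 12 + 11 + 21 + 16 + 24 + 20 + 17 + 26) / 11 = 187 / 11 = 17.0000
LCL = c̄ − 3√c̄ = 17.0000 − 3 × 4.1231 = 4.6307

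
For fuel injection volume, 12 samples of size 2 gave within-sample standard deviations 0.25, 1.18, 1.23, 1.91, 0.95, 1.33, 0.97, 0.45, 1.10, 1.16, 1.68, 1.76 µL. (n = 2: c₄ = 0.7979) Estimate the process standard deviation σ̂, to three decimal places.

s̄ = (0.25 + 1.18 + 1.23 + 1.91 + 0.95 + 1.33 + 0.97 + 0.45 + 1.10 + 1.16 + 1.68 + 1.76) / 12 = 1.1642
σ̂ = s̄ / c₄ = 1.1642 / 0.7979 = 1.4590

1.459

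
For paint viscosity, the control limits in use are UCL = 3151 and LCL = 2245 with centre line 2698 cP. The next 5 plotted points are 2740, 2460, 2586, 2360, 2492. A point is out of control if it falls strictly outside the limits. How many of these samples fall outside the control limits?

All 5 points lie within [2245, 3151].

0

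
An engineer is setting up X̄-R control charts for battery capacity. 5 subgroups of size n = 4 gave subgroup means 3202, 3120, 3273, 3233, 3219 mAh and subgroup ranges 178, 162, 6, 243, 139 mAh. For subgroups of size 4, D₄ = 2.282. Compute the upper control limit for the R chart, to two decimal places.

R̄ = (178 + 162 + 6 + 243 + 139) / 5 = 728.0000 / 5 = 145.6000
UCL_R = D₄·R̄ = 2.282 × 145.6000 = 332.2592

332.26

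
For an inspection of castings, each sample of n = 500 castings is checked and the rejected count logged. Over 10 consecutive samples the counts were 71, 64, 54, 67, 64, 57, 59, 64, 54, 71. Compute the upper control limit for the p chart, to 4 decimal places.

p̄ = Σdᵢ / (k·n) = 625 / (10 × 500) = 0.12500
UCL = p̄ + 3·√(p̄(1−p̄)/n) = 0.12500 + 3 × √(0.12500×0.87500/500) = 0.12500 + 3 × 0.01479 = 0.16937

0.1694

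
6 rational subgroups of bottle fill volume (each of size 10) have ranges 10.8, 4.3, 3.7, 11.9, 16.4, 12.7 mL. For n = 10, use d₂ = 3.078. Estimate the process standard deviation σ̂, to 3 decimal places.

3.238

R̄ = (10.8 + 4.3 + 3.7 + 11.9 + 16.4 + 12.7) / 6 = 9.9667
σ̂ = R̄ / d₂ = 9.9667 / 3.078 = 3.2380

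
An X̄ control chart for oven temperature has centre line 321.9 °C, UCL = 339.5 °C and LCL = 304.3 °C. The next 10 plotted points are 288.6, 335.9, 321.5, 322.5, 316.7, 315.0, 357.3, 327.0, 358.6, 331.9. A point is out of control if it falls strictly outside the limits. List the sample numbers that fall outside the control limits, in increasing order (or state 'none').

1, 7, 9

Compare each point to [304.3, 339.5]: sample 1 = 288.6 < LCL; sample 7 = 357.3 > UCL; sample 9 = 358.6 > UCL.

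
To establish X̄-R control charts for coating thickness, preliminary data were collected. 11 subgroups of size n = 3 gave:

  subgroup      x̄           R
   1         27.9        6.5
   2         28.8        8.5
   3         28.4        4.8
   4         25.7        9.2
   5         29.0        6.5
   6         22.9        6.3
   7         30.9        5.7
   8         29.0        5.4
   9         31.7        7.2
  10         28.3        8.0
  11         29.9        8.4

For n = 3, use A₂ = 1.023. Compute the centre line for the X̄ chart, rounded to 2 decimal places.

X̄̄ = (27.9 + 28.8 + 28.4 + 25.7 + 29.0 + 22.9 + 30.9 + 29.0 + 31.7 + 28.3 + 29.9) / 11 = 312.5000 / 11 = 28.4091
CL = X̄̄ = 28.4091

28.41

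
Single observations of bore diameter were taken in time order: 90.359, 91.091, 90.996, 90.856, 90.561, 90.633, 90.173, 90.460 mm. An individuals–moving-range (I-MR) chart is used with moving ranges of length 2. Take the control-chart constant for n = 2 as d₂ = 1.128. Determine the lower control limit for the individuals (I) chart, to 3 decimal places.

X̄ = (90.359 + 91.091 + 90.996 + 90.856 + 90.561 + 90.633 + 90.173 + 90.460) / 8 = 90.6411
Moving ranges: 0.732, 0.095, 0.140, 0.295, 0.072, 0.460, 0.287; M̄R̄ = 2.0810 / 7 = 0.2973
LCL = X̄ − 3·M̄R̄/d₂ = 90.6411 − 3 × 0.2973 / 1.128 = 89.8505

89.850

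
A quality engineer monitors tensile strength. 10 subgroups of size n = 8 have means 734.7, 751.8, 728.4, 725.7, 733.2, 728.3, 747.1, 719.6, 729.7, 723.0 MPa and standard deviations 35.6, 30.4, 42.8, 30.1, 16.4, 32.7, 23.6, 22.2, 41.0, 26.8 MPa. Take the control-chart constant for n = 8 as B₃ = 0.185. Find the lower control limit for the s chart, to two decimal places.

s̄ = (35.6 + 30.4 + 42.8 + 30.1 + 16.4 + 32.7 + 23.6 + 22.2 + 41.0 + 26.8) / 10 = 30.1600
LCL_s = B₃·s̄ = 0.185 × 30.1600 = 5.5796

5.58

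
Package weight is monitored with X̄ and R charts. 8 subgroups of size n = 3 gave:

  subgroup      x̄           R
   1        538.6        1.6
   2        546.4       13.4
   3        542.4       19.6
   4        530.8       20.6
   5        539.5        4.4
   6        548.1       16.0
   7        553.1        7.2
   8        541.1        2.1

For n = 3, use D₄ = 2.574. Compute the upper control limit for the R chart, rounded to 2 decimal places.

27.32

R̄ = (1.6 + 13.4 + 19.6 + 20.6 + 4.4 + 16.0 + 7.2 + 2.1) / 8 = 84.9000 / 8 = 10.6125
UCL_R = D₄·R̄ = 2.574 × 10.6125 = 27.3166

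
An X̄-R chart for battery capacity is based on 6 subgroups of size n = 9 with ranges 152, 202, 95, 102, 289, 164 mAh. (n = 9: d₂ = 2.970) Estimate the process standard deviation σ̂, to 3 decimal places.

R̄ = (152 + 202 + 95 + 102 + 289 + 164) / 6 = 167.3333
σ̂ = R̄ / d₂ = 167.3333 / 2.970 = 56.3412

56.341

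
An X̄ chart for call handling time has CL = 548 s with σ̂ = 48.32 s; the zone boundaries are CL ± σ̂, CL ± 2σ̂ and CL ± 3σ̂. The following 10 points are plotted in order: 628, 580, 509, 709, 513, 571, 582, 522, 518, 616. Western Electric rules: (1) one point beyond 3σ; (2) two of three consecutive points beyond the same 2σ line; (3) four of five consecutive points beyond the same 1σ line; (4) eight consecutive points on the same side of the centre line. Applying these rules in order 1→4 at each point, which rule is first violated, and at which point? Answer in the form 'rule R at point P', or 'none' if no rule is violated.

Zone of each point (C = within 1σ̂, B = 1σ̂–2σ̂, A = 2σ̂–3σ̂, * = beyond 3σ̂; sign = side of CL): 1:+B, 2:+C, 3:-C, 4:+*, 5:-C, 6:+C, 7:+C, 8:-C, 9:-C, 10:+B
Rule 1 (one point beyond the 3σ limits) is satisfied at point 4.

rule 1 at point 4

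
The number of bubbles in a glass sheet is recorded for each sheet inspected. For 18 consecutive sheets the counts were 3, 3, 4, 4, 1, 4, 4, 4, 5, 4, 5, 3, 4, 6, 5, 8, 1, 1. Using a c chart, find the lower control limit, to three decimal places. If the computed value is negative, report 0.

0.000

c̄ = (3 + 3 + 4 + 4 + 1 + 4 + 4 + 4 + 5 + 4 + 5 + 3 + 4 + 6 + 5 + 8 + 1 + 1) / 18 = 69 / 18 = 3.8333
LCL = c̄ − 3√c̄ = 3.8333 − 3 × 1.9579 = -2.0403 → 0 (cannot be negative)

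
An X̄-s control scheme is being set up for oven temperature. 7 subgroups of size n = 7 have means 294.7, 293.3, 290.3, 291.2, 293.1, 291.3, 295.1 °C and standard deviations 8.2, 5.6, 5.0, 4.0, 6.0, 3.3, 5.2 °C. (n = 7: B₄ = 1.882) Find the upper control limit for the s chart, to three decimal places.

s̄ = (8.2 + 5.6 + 5.0 + 4.0 + 6.0 + 3.3 + 5.2) / 7 = 5.3286
UCL_s = B₄·s̄ = 1.882 × 5.3286 = 10.0284

10.028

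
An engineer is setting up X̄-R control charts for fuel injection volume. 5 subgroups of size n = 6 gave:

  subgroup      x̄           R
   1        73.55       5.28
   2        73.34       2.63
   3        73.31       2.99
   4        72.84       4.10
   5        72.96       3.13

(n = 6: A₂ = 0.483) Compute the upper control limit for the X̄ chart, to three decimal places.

X̄̄ = (73.55 + 73.34 + 73.31 + 72.84 + 72.96) / 5 = 366.0000 / 5 = 73.2000
R̄ = (5.28 + 2.63 + 2.99 + 4.10 + 3.13) / 5 = 18.1300 / 5 = 3.6260
UCL = X̄̄ + A₂·R̄ = 73.2000 + 0.483 × 3.6260 = 74.9514

74.951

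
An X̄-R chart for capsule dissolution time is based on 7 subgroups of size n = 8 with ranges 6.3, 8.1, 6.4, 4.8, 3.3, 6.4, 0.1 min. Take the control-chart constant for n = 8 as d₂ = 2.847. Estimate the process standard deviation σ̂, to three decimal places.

R̄ = (6.3 + 8.1 + 6.4 + 4.8 + 3.3 + 6.4 + 0.1) / 7 = 5.0571
σ̂ = R̄ / d₂ = 5.0571 / 2.847 = 1.7763

1.776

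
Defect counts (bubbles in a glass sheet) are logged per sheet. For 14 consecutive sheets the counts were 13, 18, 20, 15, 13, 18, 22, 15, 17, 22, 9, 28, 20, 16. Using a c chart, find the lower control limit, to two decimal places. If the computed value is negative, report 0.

c̄ = (13 + 18 + 20 + 15 + 13 + 18 + 22 + 15 + 17 + 22 + 9 + 28 + 20 + 16) / 14 = 246 / 14 = 17.5714
LCL = c̄ − 3√c̄ = 17.5714 − 3 × 4.1918 = 4.9959

5.00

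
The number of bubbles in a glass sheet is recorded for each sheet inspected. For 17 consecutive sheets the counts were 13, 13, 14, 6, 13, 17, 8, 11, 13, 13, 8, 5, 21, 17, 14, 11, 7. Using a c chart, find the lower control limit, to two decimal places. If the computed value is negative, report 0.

c̄ = (13 + 13 + 14 + 6 + 13 + 17 + 8 + 11 + 13 + 13 + 8 + 5 + 21 + 17 + 14 + 11 + 7) / 17 = 204 / 17 = 12.0000
LCL = c̄ − 3√c̄ = 12.0000 − 3 × 3.4641 = 1.6077

1.61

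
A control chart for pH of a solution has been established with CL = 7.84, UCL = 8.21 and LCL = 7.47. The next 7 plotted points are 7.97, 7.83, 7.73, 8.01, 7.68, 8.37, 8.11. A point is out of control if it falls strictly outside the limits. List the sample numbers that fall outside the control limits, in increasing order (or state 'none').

6

Compare each point to [7.47, 8.21]: sample 6 = 8.37 > UCL.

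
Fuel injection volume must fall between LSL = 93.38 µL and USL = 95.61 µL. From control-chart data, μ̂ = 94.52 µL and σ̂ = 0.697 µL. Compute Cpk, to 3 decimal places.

Cpu = (USL − μ̂) / (3σ̂) = (95.61 − 94.52) / (3 × 0.697) = 0.5213; Cpl = (μ̂ − LSL) / (3σ̂) = (94.52 − 93.38) / (3 × 0.697) = 0.5452; Cpk = min(Cpu, Cpl) = 0.5213

0.521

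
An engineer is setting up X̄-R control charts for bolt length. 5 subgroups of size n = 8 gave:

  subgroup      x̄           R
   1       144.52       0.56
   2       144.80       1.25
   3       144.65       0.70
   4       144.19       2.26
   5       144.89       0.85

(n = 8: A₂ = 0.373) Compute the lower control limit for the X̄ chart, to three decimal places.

X̄̄ = (144.52 + 144.80 + 144.65 + 144.19 + 144.89) / 5 = 723.0500 / 5 = 144.6100
R̄ = (0.56 + 1.25 + 0.70 + 2.26 + 0.85) / 5 = 5.6200 / 5 = 1.1240
LCL = X̄̄ − A₂·R̄ = 144.6100 − 0.373 × 1.1240 = 144.1907

144.191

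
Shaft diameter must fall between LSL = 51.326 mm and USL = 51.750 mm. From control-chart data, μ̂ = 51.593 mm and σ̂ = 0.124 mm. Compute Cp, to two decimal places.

Cp = (USL − LSL) / (6σ̂) = (51.750 − 51.326) / (6 × 0.124) = 0.4240 / 0.7440 = 0.5699

0.57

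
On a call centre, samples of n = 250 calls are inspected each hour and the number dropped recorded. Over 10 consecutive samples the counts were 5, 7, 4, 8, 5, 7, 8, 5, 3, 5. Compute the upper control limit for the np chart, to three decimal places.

p̄ = Σdᵢ / (k·n) = 57 / (10 × 250) = 0.02280
UCL = np̄ + 3·√(np̄(1−p̄)) = 5.7000 + 3 × √(5.7000×0.97720) = 5.7000 + 3 × 2.3601 = 12.7803

12.780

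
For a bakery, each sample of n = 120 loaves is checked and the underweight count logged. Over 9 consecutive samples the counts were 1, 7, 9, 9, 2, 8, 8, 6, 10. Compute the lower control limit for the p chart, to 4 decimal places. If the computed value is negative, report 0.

p̄ = Σdᵢ / (k·n) = 60 / (9 × 120) = 0.05556
LCL = p̄ − 3·√(p̄(1−p̄)/n) = 0.05556 − 3 × 0.02091 = -0.00718 → 0 (negative, so LCL = 0)

0.0000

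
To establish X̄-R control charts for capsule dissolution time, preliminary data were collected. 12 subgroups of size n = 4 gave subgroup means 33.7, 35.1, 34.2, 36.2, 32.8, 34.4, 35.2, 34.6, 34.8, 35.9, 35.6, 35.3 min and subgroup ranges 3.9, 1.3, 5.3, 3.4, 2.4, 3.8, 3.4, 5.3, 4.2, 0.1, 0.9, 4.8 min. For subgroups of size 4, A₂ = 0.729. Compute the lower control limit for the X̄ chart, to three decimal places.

X̄̄ = (33.7 + 35.1 + 34.2 + 36.2 + 32.8 + 34.4 + 35.2 + 34.6 + 34.8 + 35.9 + 35.6 + 35.3) / 12 = 417.8000 / 12 = 34.8167
R̄ = (3.9 + 1.3 + 5.3 + 3.4 + 2.4 + 3.8 + 3.4 + 5.3 + 4.2 + 0.1 + 0.9 + 4.8) / 12 = 38.8000 / 12 = 3.2333
LCL = X̄̄ − A₂·R̄ = 34.8167 − 0.729 × 3.2333 = 32.4596

32.460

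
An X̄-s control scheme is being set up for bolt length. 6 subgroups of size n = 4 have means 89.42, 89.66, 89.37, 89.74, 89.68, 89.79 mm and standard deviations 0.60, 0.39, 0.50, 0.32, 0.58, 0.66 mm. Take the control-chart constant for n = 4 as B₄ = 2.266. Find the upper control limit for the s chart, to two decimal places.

s̄ = (0.60 + 0.39 + 0.50 + 0.32 + 0.58 + 0.66) / 6 = 0.5083
UCL_s = B₄·s̄ = 2.266 × 0.5083 = 1.1519

1.15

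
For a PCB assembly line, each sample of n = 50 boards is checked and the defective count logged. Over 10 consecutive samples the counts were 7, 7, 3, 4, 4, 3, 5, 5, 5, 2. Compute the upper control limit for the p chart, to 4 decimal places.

p̄ = Σdᵢ / (k·n) = 45 / (10 × 50) = 0.09000
UCL = p̄ + 3·√(p̄(1−p̄)/n) = 0.09000 + 3 × √(0.09000×0.91000/50) = 0.09000 + 3 × 0.04047 = 0.21142

0.2114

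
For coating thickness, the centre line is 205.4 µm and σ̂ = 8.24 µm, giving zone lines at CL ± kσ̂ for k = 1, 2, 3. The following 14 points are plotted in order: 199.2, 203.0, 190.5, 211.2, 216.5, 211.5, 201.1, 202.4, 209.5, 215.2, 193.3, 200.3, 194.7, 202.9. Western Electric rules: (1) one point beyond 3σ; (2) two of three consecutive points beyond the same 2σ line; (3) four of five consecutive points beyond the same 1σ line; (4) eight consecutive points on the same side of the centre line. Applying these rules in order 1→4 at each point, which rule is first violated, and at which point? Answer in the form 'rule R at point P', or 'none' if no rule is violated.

none

Zone of each point (C = within 1σ̂, B = 1σ̂–2σ̂, A = 2σ̂–3σ̂, * = beyond 3σ̂; sign = side of CL): 1:-C, 2:-C, 3:-B, 4:+C, 5:+B, 6:+C, 7:-C, 8:-C, 9:+C, 10:+B, 11:-B, 12:-C, 13:-B, 14:-C
No rule fires across all 14 points.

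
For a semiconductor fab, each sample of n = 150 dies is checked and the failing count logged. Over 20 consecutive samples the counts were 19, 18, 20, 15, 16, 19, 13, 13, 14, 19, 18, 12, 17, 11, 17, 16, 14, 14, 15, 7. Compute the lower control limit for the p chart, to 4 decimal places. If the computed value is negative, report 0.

p̄ = Σdᵢ / (k·n) = 307 / (20 × 150) = 0.10233
LCL = p̄ − 3·√(p̄(1−p̄)/n) = 0.10233 − 3 × 0.02475 = 0.02809

0.0281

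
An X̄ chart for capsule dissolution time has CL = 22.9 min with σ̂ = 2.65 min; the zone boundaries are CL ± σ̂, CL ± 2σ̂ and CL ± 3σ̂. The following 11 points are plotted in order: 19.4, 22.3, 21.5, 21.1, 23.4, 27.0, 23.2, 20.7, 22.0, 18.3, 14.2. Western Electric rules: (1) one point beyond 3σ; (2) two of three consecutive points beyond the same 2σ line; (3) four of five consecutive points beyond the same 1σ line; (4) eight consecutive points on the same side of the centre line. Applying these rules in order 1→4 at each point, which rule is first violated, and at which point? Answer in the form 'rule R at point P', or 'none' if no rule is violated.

Zone of each point (C = within 1σ̂, B = 1σ̂–2σ̂, A = 2σ̂–3σ̂, * = beyond 3σ̂; sign = side of CL): 1:-B, 2:-C, 3:-C, 4:-C, 5:+C, 6:+B, 7:+C, 8:-C, 9:-C, 10:-B, 11:-*
Rule 1 (one point beyond the 3σ limits) is satisfied at point 11.

rule 1 at point 11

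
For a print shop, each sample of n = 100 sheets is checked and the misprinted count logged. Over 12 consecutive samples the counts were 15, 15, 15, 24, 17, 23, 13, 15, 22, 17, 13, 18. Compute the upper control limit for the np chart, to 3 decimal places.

p̄ = Σdᵢ / (k·n) = 207 / (12 × 100) = 0.17250
UCL = np̄ + 3·√(np̄(1−p̄)) = 17.2500 + 3 × √(17.2500×0.82750) = 17.2500 + 3 × 3.7781 = 28.5844

28.584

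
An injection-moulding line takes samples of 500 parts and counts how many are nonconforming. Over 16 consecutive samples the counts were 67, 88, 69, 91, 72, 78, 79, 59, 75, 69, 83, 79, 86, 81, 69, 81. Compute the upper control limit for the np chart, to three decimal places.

100.790

p̄ = Σdᵢ / (k·n) = 1226 / (16 × 500) = 0.15325
UCL = np̄ + 3·√(np̄(1−p̄)) = 76.6250 + 3 × √(76.6250×0.84675) = 76.6250 + 3 × 8.0549 = 100.7898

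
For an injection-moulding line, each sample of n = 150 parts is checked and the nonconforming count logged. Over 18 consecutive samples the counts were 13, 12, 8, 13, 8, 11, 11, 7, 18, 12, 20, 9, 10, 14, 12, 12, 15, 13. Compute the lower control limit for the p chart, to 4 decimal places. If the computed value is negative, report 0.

0.0140

p̄ = Σdᵢ / (k·n) = 218 / (18 × 150) = 0.08074
LCL = p̄ − 3·√(p̄(1−p̄)/n) = 0.08074 − 3 × 0.02224 = 0.01401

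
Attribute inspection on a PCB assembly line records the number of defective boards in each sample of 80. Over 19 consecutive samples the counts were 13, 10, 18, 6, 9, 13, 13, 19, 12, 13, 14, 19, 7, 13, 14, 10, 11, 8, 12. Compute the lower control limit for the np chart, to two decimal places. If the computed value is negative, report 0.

2.63

p̄ = Σdᵢ / (k·n) = 234 / (19 × 80) = 0.15395
LCL = np̄ − 3·√(np̄(1−p̄)) = 12.3158 − 3 × 3.2280 = 2.6319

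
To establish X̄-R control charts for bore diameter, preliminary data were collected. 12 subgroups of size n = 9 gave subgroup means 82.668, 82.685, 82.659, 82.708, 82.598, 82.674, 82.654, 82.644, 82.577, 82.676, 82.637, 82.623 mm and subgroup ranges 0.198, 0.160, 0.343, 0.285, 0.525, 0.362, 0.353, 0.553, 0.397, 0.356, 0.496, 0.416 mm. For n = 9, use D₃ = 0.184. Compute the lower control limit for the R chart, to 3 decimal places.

R̄ = (0.198 + 0.160 + 0.343 + 0.285 + 0.525 + 0.362 + 0.353 + 0.553 + 0.397 + 0.356 + 0.496 + 0.416) / 12 = 4.4440 / 12 = 0.3703
LCL_R = D₃·R̄ = 0.184 × 0.3703 = 0.0681

0.068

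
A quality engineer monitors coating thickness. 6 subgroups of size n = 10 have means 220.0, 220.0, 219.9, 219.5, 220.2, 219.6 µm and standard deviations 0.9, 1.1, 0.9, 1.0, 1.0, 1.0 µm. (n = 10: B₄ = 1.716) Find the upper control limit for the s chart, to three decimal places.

s̄ = (0.9 + 1.1 + 0.9 + 1.0 + 1.0 + 1.0) / 6 = 0.9833
UCL_s = B₄·s̄ = 1.716 × 0.9833 = 1.6874

1.687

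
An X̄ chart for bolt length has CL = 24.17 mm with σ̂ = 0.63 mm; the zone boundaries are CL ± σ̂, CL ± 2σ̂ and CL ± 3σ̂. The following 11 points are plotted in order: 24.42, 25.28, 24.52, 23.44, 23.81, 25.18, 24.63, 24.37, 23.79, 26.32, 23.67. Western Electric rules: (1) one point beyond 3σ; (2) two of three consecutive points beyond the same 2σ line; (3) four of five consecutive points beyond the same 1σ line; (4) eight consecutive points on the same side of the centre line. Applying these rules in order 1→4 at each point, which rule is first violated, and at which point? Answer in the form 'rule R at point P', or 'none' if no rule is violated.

rule 1 at point 10

Zone of each point (C = within 1σ̂, B = 1σ̂–2σ̂, A = 2σ̂–3σ̂, * = beyond 3σ̂; sign = side of CL): 1:+C, 2:+B, 3:+C, 4:-B, 5:-C, 6:+B, 7:+C, 8:+C, 9:-C, 10:+*, 11:-C
Rule 1 (one point beyond the 3σ limits) is satisfied at point 10.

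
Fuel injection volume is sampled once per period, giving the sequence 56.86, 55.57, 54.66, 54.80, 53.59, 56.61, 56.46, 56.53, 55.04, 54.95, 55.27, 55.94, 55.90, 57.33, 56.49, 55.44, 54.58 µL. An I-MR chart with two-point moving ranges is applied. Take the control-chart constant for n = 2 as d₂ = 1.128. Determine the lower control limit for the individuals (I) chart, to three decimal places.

X̄ = (56.86 + 55.57 + 54.66 + 54.80 + 53.59 + 56.61 + 56.46 + 56.53 + 55.04 + 54.95 + 55.27 + 55.94 + 55.90 + 57.33 + 56.49 + 55.44 + 54.58) / 17 = 55.6482
Moving ranges: 1.29, 0.91, 0.14, 1.21, 3.02, 0.15, 0.07, 1.49, 0.09, 0.32, 0.67, 0.04, 1.43, 0.84, 1.05, 0.86; M̄R̄ = 13.5800 / 16 = 0.8488
LCL = X̄ − 3·M̄R̄/d₂ = 55.6482 − 3 × 0.8488 / 1.128 = 53.3909

53.391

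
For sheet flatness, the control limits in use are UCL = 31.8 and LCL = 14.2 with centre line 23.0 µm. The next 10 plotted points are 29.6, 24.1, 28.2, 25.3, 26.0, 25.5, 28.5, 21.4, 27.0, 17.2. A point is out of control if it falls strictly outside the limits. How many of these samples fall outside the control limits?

0

All 10 points lie within [14.2, 31.8].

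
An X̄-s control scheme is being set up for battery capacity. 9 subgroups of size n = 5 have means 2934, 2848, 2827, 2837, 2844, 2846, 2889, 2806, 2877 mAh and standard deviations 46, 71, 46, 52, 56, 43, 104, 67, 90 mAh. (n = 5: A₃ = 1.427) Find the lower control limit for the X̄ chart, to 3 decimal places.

X̄̄ = (2934 + 2848 + 2827 + 2837 + 2844 + 2846 + 2889 + 2806 + 2877) / 9 = 2856.4444
s̄ = (46 + 71 + 46 + 52 + 56 + 43 + 104 + 67 + 90) / 9 = 63.8889
LCL = X̄̄ − A₃·s̄ = 2856.4444 − 1.427 × 63.8889 = 2765.2750

2765.275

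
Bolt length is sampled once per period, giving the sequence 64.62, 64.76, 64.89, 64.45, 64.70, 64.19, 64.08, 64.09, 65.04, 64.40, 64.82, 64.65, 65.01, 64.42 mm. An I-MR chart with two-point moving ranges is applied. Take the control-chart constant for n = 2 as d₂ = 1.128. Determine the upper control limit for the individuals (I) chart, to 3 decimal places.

65.546

X̄ = (64.62 + 64.76 + 64.89 + 64.45 + 64.70 + 64.19 + 64.08 + 64.09 + 65.04 + 64.40 + 64.82 + 64.65 + 65.01 + 64.42) / 14 = 64.5800
Moving ranges: 0.14, 0.13, 0.44, 0.25, 0.51, 0.11, 0.01, 0.95, 0.64, 0.42, 0.17, 0.36, 0.59; M̄R̄ = 4.7200 / 13 = 0.3631
UCL = X̄ + 3·M̄R̄/d₂ = 64.5800 + 3 × 0.3631 / 1.128 = 65.5456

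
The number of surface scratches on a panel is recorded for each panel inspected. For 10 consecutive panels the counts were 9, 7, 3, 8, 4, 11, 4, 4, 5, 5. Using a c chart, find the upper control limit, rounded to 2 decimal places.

c̄ = (9 + 7 + 3 + 8 + 4 + 11 + 4 + 4 + 5 + 5) / 10 = 60 / 10 = 6.0000
UCL = c̄ + 3√c̄ = 6.0000 + 3 × √6.0000 = 6.0000 + 3 × 2.4495 = 13.3485

13.35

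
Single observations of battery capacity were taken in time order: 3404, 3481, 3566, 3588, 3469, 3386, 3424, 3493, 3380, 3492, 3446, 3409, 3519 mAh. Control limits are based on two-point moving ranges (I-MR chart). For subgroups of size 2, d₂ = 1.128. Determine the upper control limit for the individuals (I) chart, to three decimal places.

3667.829

X̄ = (3404 + 3481 + 3566 + 3588 + 3469 + 3386 + 3424 + 3493 + 3380 + 3492 + 3446 + 3409 + 3519) / 13 = 3465.9231
Moving ranges: 77, 85, 22, 119, 83, 38, 69, 113, 112, 46, 37, 110; M̄R̄ = 911.0000 / 12 = 75.9167
UCL = X̄ + 3·M̄R̄/d₂ = 3465.9231 + 3 × 75.9167 / 1.128 = 3667.8291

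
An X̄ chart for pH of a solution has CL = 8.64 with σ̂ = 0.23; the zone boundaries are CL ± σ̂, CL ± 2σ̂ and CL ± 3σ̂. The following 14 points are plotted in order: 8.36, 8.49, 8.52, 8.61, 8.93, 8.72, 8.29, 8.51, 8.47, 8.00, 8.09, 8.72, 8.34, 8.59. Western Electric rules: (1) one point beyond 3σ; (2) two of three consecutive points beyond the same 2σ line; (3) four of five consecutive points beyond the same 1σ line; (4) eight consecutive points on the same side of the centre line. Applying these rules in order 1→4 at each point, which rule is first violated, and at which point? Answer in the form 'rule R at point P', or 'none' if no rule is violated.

Zone of each point (C = within 1σ̂, B = 1σ̂–2σ̂, A = 2σ̂–3σ̂, * = beyond 3σ̂; sign = side of CL): 1:-B, 2:-C, 3:-C, 4:-C, 5:+B, 6:+C, 7:-B, 8:-C, 9:-C, 10:-A, 11:-A, 12:+C, 13:-B, 14:-C
Rule 2 (two of three consecutive points beyond the same 2σ limit) is satisfied at point 11.

rule 2 at point 11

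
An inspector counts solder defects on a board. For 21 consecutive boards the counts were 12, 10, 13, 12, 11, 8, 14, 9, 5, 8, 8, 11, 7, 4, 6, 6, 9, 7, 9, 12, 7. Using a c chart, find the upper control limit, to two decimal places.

17.93

c̄ = (12 + 10 + 13 + 12 + 11 + 8 + 14 + 9 + 5 + 8 + 8 + 11 + 7 + 4 + 6 + 6 + 9 + 7 + 9 + 12 + 7) / 21 = 188 / 21 = 8.9524
UCL = c̄ + 3√c̄ = 8.9524 + 3 × √8.9524 = 8.9524 + 3 × 2.9921 = 17.9285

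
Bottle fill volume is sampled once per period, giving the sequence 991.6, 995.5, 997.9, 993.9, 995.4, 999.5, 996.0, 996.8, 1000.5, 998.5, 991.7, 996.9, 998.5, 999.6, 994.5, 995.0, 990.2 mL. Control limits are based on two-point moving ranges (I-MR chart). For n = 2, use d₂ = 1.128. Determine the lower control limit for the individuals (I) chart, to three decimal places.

X̄ = (991.6 + 995.5 + 997.9 + 993.9 + 995.4 + 999.5 + 996.0 + 996.8 + 1000.5 + 998.5 + 991.7 + 996.9 + 998.5 + 999.6 + 994.5 + 995.0 + 990.2) / 17 = 996.0000
Moving ranges: 3.9, 2.4, 4.0, 1.5, 4.1, 3.5, 0.8, 3.7, 2.0, 6.8, 5.2, 1.6, 1.1, 5.1, 0.5, 4.8; M̄R̄ = 51.0000 / 16 = 3.1875
LCL = X̄ − 3·M̄R̄/d₂ = 996.0000 − 3 × 3.1875 / 1.128 = 987.5226

987.523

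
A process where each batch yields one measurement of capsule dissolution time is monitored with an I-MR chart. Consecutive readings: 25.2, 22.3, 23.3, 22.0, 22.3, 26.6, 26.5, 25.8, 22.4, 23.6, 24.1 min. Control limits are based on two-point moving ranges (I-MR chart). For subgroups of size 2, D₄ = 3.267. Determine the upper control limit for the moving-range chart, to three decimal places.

Moving ranges: 2.9, 1.0, 1.3, 0.3, 4.3, 0.1, 0.7, 3.4, 1.2, 0.5; M̄R̄ = 15.7000 / 10 = 1.5700
UCL_MR = D₄·M̄R̄ = 3.267 × 1.5700 = 5.1292

5.129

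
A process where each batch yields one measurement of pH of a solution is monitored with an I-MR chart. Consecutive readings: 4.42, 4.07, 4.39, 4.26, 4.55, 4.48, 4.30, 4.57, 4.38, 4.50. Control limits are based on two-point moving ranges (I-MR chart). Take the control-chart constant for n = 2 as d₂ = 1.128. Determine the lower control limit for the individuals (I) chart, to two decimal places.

3.82

X̄ = (4.42 + 4.07 + 4.39 + 4.26 + 4.55 + 4.48 + 4.30 + 4.57 + 4.38 + 4.50) / 10 = 4.3920
Moving ranges: 0.35, 0.32, 0.13, 0.29, 0.07, 0.18, 0.27, 0.19, 0.12; M̄R̄ = 1.9200 / 9 = 0.2133
LCL = X̄ − 3·M̄R̄/d₂ = 4.3920 − 3 × 0.2133 / 1.128 = 3.8246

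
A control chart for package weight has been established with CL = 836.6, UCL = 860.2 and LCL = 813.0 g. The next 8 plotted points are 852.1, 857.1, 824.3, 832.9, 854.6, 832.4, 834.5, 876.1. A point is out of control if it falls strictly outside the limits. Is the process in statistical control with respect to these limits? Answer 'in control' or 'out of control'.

out of control

Compare each point to [813.0, 860.2]: sample 8 = 876.1 > UCL.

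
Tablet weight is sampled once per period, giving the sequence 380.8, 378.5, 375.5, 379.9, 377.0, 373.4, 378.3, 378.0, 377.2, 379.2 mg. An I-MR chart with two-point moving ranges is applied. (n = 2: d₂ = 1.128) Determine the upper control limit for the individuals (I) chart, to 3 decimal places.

X̄ = (380.8 + 378.5 + 375.5 + 379.9 + 377.0 + 373.4 + 378.3 + 378.0 + 377.2 + 379.2) / 10 = 377.7800
Moving ranges: 2.3, 3.0, 4.4, 2.9, 3.6, 4.9, 0.3, 0.8, 2.0; M̄R̄ = 24.2000 / 9 = 2.6889
UCL = X̄ + 3·M̄R̄/d₂ = 377.7800 + 3 × 2.6889 / 1.128 = 384.9313

384.931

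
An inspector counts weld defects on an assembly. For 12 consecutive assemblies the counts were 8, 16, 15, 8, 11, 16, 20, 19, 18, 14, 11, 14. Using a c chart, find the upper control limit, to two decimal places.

25.46

c̄ = (8 + 16 + 15 + 8 + 11 + 16 + 20 + 19 + 18 + 14 + 11 + 14) / 12 = 170 / 12 = 14.1667
UCL = c̄ + 3√c̄ = 14.1667 + 3 × √14.1667 = 14.1667 + 3 × 3.7639 = 25.4583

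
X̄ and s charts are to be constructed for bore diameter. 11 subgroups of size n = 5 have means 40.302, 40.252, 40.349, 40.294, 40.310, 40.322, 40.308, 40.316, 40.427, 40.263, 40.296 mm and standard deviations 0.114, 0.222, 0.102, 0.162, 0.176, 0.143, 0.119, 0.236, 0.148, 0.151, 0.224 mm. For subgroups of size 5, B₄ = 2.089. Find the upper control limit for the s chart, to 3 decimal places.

s̄ = (0.114 + 0.222 + 0.102 + 0.162 + 0.176 + 0.143 + 0.119 + 0.236 + 0.148 + 0.151 + 0.224) / 11 = 0.1634
UCL_s = B₄·s̄ = 2.089 × 0.1634 = 0.3413

0.341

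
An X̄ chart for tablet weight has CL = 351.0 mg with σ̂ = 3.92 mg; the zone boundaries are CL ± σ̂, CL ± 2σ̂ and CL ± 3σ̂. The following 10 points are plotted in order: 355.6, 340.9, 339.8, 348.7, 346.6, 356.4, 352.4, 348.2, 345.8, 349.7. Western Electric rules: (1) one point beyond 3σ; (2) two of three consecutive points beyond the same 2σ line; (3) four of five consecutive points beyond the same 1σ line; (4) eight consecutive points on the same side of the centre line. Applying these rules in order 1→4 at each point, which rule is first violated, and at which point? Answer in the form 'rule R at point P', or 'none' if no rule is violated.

rule 2 at point 3

Zone of each point (C = within 1σ̂, B = 1σ̂–2σ̂, A = 2σ̂–3σ̂, * = beyond 3σ̂; sign = side of CL): 1:+B, 2:-A, 3:-A, 4:-C, 5:-B, 6:+B, 7:+C, 8:-C, 9:-B, 10:-C
Rule 2 (two of three consecutive points beyond the same 2σ limit) is satisfied at point 3.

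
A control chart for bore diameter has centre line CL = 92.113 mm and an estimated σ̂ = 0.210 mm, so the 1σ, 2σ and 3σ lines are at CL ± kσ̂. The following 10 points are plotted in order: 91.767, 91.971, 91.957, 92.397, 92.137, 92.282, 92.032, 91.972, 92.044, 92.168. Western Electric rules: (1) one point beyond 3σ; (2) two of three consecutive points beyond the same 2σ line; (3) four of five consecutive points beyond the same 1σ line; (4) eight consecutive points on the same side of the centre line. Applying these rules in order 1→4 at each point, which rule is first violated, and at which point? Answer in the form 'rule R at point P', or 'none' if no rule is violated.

none

Zone of each point (C = within 1σ̂, B = 1σ̂–2σ̂, A = 2σ̂–3σ̂, * = beyond 3σ̂; sign = side of CL): 1:-B, 2:-C, 3:-C, 4:+B, 5:+C, 6:+C, 7:-C, 8:-C, 9:-C, 10:+C
No rule fires across all 10 points.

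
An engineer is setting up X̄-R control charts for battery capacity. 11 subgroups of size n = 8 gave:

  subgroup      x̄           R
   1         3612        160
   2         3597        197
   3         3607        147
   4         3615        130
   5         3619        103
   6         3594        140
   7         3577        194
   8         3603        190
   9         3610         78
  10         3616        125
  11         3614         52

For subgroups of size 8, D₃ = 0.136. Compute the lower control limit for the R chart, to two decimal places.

18.74

R̄ = (160 + 197 + 147 + 130 + 103 + 140 + 194 + 190 + 78 + 125 + 52) / 11 = 1516.0000 / 11 = 137.8182
LCL_R = D₃·R̄ = 0.136 × 137.8182 = 18.7433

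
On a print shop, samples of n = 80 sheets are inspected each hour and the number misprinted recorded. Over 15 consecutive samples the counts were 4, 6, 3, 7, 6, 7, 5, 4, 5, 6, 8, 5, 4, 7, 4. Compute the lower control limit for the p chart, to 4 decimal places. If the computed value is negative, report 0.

p̄ = Σdᵢ / (k·n) = 81 / (15 × 80) = 0.06750
LCL = p̄ − 3·√(p̄(1−p̄)/n) = 0.06750 − 3 × 0.02805 = -0.01665 → 0 (negative, so LCL = 0)

0.0000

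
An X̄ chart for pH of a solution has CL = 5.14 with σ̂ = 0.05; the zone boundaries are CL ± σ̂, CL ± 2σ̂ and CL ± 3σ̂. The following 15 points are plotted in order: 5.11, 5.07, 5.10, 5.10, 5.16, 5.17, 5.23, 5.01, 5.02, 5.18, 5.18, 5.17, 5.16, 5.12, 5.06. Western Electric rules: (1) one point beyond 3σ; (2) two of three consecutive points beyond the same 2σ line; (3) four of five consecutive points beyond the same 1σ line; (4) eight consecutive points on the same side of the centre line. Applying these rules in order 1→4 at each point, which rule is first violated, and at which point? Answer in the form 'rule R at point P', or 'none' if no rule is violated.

rule 2 at point 9

Zone of each point (C = within 1σ̂, B = 1σ̂–2σ̂, A = 2σ̂–3σ̂, * = beyond 3σ̂; sign = side of CL): 1:-C, 2:-B, 3:-C, 4:-C, 5:+C, 6:+C, 7:+B, 8:-A, 9:-A, 10:+C, 11:+C, 12:+C, 13:+C, 14:-C, 15:-B
Rule 2 (two of three consecutive points beyond the same 2σ limit) is satisfied at point 9.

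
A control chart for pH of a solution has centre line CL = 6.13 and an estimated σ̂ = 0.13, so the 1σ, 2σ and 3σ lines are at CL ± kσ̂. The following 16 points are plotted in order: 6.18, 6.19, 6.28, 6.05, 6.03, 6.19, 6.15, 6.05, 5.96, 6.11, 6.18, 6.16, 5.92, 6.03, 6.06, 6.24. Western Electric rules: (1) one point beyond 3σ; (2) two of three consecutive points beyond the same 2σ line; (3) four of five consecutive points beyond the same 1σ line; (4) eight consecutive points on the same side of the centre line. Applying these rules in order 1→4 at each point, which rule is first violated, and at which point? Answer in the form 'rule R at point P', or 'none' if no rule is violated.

none

Zone of each point (C = within 1σ̂, B = 1σ̂–2σ̂, A = 2σ̂–3σ̂, * = beyond 3σ̂; sign = side of CL): 1:+C, 2:+C, 3:+B, 4:-C, 5:-C, 6:+C, 7:+C, 8:-C, 9:-B, 10:-C, 11:+C, 12:+C, 13:-B, 14:-C, 15:-C, 16:+C
No rule fires across all 16 points.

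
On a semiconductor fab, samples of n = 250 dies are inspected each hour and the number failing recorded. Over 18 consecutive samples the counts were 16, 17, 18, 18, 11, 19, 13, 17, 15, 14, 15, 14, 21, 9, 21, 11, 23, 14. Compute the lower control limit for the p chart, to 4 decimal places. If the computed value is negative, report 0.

p̄ = Σdᵢ / (k·n) = 286 / (18 × 250) = 0.06356
LCL = p̄ − 3·√(p̄(1−p̄)/n) = 0.06356 − 3 × 0.01543 = 0.01727

0.0173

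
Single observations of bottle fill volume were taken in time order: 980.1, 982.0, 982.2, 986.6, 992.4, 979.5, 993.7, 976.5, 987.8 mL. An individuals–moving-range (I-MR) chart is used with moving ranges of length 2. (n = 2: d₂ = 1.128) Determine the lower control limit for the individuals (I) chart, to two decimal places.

X̄ = (980.1 + 982.0 + 982.2 + 986.6 + 992.4 + 979.5 + 993.7 + 976.5 + 987.8) / 9 = 984.5333
Moving ranges: 1.9, 0.2, 4.4, 5.8, 12.9, 14.2, 17.2, 11.3; M̄R̄ = 67.9000 / 8 = 8.4875
LCL = X̄ − 3·M̄R̄/d₂ = 984.5333 − 3 × 8.4875 / 1.128 = 961.9602

961.96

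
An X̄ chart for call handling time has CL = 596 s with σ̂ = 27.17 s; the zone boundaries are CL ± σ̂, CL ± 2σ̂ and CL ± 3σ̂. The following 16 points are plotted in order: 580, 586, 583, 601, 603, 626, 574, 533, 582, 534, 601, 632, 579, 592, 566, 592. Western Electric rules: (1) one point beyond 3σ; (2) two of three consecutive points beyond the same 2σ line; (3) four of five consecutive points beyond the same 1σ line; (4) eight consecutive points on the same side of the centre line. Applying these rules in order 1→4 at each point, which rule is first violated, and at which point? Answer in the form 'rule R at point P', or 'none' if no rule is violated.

Zone of each point (C = within 1σ̂, B = 1σ̂–2σ̂, A = 2σ̂–3σ̂, * = beyond 3σ̂; sign = side of CL): 1:-C, 2:-C, 3:-C, 4:+C, 5:+C, 6:+B, 7:-C, 8:-A, 9:-C, 10:-A, 11:+C, 12:+B, 13:-C, 14:-C, 15:-B, 16:-C
Rule 2 (two of three consecutive points beyond the same 2σ limit) is satisfied at point 10.

rule 2 at point 10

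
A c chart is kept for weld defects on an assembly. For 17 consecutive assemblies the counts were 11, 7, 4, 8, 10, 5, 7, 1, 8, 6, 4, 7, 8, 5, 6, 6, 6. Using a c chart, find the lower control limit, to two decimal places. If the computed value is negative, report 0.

c̄ = (11 + 7 + 4 + 8 + 10 + 5 + 7 + 1 + 8 + 6 + 4 + 7 + 8 + 5 + 6 + 6 + 6) / 17 = 109 / 17 = 6.4118
LCL = c̄ − 3√c̄ = 6.4118 − 3 × 2.5321 = -1.1847 → 0 (cannot be negative)

0.00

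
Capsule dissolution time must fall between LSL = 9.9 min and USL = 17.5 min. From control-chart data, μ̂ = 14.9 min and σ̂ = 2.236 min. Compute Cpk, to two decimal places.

0.39

Cpu = (USL − μ̂) / (3σ̂) = (17.5 − 14.9) / (3 × 2.236) = 0.3876; Cpl = (μ̂ − LSL) / (3σ̂) = (14.9 − 9.9) / (3 × 2.236) = 0.7454; Cpk = min(Cpu, Cpl) = 0.3876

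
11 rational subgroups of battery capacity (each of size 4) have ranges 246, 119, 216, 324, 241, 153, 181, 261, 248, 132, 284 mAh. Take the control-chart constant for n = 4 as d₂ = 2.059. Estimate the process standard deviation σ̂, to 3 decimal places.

106.186

R̄ = (246 + 119 + 216 + 324 + 241 + 153 + 181 + 261 + 248 + 132 + 284) / 11 = 218.6364
σ̂ = R̄ / d₂ = 218.6364 / 2.059 = 106.1857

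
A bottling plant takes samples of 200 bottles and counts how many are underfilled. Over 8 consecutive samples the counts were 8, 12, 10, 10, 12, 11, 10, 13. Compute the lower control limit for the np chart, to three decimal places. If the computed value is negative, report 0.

p̄ = Σdᵢ / (k·n) = 86 / (8 × 200) = 0.05375
LCL = np̄ − 3·√(np̄(1−p̄)) = 10.7500 − 3 × 3.1894 = 1.1818

1.182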